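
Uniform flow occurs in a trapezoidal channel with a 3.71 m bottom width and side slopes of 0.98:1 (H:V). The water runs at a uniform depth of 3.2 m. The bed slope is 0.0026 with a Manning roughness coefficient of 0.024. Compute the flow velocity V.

With bottom width b = 3.71 m and side slope z = 0.98: A = (b + zy)y = (3.71 + 0.98×3.2)×3.2 = 21.91 m²; P = b + 2y√(1+z²) = 3.71 + 2×3.2×1.4 = 12.67 m.
Hydraulic radius R = A/P = 21.91/12.67 = 1.729 m.
From Manning's equation, V = (1/n) R^(2/3) S^(1/2) = (1/0.024) × 1.729^(2/3) × 0.0026^(1/2) = 3.06 m/s.

V = 3.06 m/s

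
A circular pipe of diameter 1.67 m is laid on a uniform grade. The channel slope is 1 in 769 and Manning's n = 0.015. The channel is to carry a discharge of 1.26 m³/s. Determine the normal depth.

Manning's equation rearranged: A R^(2/3) = nQ / (1·√S) = 0.015 × 1.26 / (√0.0013) = 0.5241.
Trying y = 0.628 m: A R^(2/3) = 0.368 — low.
Trying y = 0.764 m: A R^(2/3) = 0.5247 — ≈ 0.5241.

y_n = 0.764 m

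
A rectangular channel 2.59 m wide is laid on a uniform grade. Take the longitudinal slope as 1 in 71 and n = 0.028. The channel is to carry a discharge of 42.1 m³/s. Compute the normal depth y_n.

y_n = 3.91 m

Manning's equation rearranged: A R^(2/3) = nQ / (1·√S) = 0.028 × 42.1 / (√0.01408) = 9.933.
At y = 4.96 m: A R^(2/3) = 13.08 — high.
At y = 2.95 m: A R^(2/3) = 7.122 — low.
At y = 3.91 m: A R^(2/3) = 9.942 — matches.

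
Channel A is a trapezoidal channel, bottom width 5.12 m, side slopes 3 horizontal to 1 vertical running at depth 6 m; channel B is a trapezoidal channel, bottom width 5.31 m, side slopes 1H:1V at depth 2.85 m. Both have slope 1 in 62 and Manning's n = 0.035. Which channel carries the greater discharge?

Channel A: With bottom width b = 5.12 m and side slope z = 3: A = (b + zy)y = (5.12 + 3×6)×6 = 138.7 m²; P = b + 2y√(1+z²) = 5.12 + 2×6×3.162 = 43.07 m. Hydraulic radius R = A/P = 138.7/43.07 = 3.221 m. Q_A = (1/0.035)·138.7·3.221^(2/3)·√0.01613 = 1098 m³/s.
Channel B: With bottom width b = 5.31 m and side slope z = 1: A = (b + zy)y = (5.31 + 1×2.85)×2.85 = 23.26 m²; P = b + 2y√(1+z²) = 5.31 + 2×2.85×1.414 = 13.37 m. Hydraulic radius R = A/P = 23.26/13.37 = 1.739 m. Q_B = (1/0.035)·23.26·1.739^(2/3)·√0.01613 = 122 m³/s.
Q_A = 1098 m³/s vs Q_B = 122 m³/s, so channel A carries more.

channel A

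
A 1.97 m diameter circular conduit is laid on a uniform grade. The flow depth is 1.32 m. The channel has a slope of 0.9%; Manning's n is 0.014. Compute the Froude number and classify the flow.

For a circular section of diameter D = 1.97 m at depth y = 1.32 m, the central angle is θ = 2 arccos(1 − 2y/D) = 3.836 rad. Then A = (D²/8)(θ − sin θ) = 2.171 m² and P = Dθ/2 = 3.778 m.
Hydraulic radius R = A/P = 2.171/3.778 = 0.5746 m.
V = (1/n) R^(2/3) √S = (1/0.014) × 0.5746^(2/3) × √0.009 = 4.684 m/s. Hydraulic depth D_h = A/T = 2.171/1.853 = 1.172 m.
Froude number Fr = V/√(g·D_h) = 4.684/√(9.81×1.172) = 1.38, which is greater than 1, so the flow is supercritical.

supercritical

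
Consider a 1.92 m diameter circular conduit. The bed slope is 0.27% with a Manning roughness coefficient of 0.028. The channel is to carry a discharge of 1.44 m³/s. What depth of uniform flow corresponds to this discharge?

Manning's equation rearranged: A R^(2/3) = nQ / (1·√S) = 0.028 × 1.44 / (√0.0027) = 0.776.
At y = 0.669 m: A R^(2/3) = 0.4628 — low.
At y = 0.888 m: A R^(2/3) = 0.7758 — matches.

y_n = 0.888 m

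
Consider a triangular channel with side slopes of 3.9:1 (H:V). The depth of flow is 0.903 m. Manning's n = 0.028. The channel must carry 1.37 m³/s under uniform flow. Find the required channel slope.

S = 0.000438

For a triangular section with side slope z = 3.9: A = zy² = 3.9×0.903² = 3.18 m²; P = 2y√(1+z²) = 2×0.903×4.026 = 7.271 m.
Hydraulic radius R = A/P = 3.18/7.271 = 0.4374 m.
From Manning's equation, S = [nQ / (1 A R^(2/3))]² = [0.028 × 1.37 / (1 × 3.18 × 0.4374^(2/3))]² = 0.000438.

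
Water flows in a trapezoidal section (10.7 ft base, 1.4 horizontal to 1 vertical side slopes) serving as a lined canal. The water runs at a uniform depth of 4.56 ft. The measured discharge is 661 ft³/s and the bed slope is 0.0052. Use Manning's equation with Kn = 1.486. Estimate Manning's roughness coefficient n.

n = 0.026

With bottom width b = 10.7 ft and side slope z = 1.4: A = (b + zy)y = (10.7 + 1.4×4.56)×4.56 = 77.9 ft²; P = b + 2y√(1+z²) = 10.7 + 2×4.56×1.72 = 26.39 ft.
Hydraulic radius R = A/P = 77.9/26.39 = 2.952 ft.
Rearranging Manning's equation: n = (1.486/Q) A R^(2/3) S^(1/2) = (1.486/661) × 77.9 × 2.952^(2/3) × √0.0052 = 0.026.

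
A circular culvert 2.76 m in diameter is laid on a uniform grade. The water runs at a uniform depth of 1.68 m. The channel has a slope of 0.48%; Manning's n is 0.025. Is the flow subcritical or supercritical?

subcritical

For a circular section of diameter D = 2.76 m at depth y = 1.68 m, the central angle is θ = 2 arccos(1 − 2y/D) = 3.58 rad. Then A = (D²/8)(θ − sin θ) = 3.813 m² and P = Dθ/2 = 4.94 m.
Hydraulic radius R = A/P = 3.813/4.94 = 0.7718 m.
V = (1/n) R^(2/3) √S = (1/0.025) × 0.7718^(2/3) × √0.0048 = 2.332 m/s. Hydraulic depth D_h = A/T = 3.813/2.694 = 1.415 m.
Froude number Fr = V/√(g·D_h) = 2.332/√(9.81×1.415) = 0.626, which is less than 1, so the flow is subcritical.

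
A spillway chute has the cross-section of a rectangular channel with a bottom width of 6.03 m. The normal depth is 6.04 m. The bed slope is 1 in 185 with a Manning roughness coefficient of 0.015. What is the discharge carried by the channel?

Flow area A = b·y = 6.03 × 6.04 = 36.42 m². Wetted perimeter P = b + 2y = 6.03 + 2×6.04 = 18.11 m.
Hydraulic radius R = A/P = 36.42/18.11 = 2.011 m.
Manning's equation: Q = (1/n) A R^(2/3) S^(1/2) = (1/0.015) × 36.42 × 2.011^(2/3) × 0.005405^(1/2) = 284 m³/s.

Q = 284 m³/s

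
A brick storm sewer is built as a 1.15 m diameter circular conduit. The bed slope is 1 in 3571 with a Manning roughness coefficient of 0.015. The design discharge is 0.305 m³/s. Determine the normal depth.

y_n = 0.645 m

Manning's equation rearranged: A R^(2/3) = nQ / (1·√S) = 0.015 × 0.305 / (√0.00028) = 0.2734.
Trying y = 0.719 m: A R^(2/3) = 0.3234 — too large.
Trying y = 0.488 m: A R^(2/3) = 0.1697 — too small.
Trying y = 0.645 m: A R^(2/3) = 0.2735 — close enough.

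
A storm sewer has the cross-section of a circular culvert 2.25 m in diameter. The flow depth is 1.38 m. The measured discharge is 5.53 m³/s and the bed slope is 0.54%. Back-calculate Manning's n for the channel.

For a circular section of diameter D = 2.25 m at depth y = 1.38 m, the central angle is θ = 2 arccos(1 − 2y/D) = 3.599 rad. Then A = (D²/8)(θ − sin θ) = 2.557 m² and P = Dθ/2 = 4.049 m.
Hydraulic radius R = A/P = 2.557/4.049 = 0.6315 m.
Rearranging Manning's equation: n = (1/Q) A R^(2/3) S^(1/2) = (1/5.53) × 2.557 × 0.6315^(2/3) × √0.0054 = 0.025.

n = 0.025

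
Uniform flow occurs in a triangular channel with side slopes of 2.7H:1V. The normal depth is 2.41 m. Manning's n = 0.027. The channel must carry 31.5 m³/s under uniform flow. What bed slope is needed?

S = 0.0025

For a triangular section with side slope z = 2.7: A = zy² = 2.7×2.41² = 15.68 m²; P = 2y√(1+z²) = 2×2.41×2.879 = 13.88 m.
Hydraulic radius R = A/P = 15.68/13.88 = 1.13 m.
From Manning's equation, S = [nQ / (1 A R^(2/3))]² = [0.027 × 31.5 / (1 × 15.68 × 1.13^(2/3))]² = 0.0025.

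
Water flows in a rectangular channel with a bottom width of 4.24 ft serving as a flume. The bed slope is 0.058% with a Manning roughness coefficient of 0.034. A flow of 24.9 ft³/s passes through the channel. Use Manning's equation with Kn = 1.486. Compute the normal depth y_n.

Manning's equation rearranged: A R^(2/3) = nQ / (1.486·√S) = 0.034 × 24.9 / (1.486 × √0.00058) = 23.66.
Trying y = 3.78 ft: A R^(2/3) = 19.66 — low.
Trying y = 5.19 ft: A R^(2/3) = 28.9 — high.
Trying y = 4.4 ft: A R^(2/3) = 23.69 — ≈ 23.66.

y_n = 4.4 ft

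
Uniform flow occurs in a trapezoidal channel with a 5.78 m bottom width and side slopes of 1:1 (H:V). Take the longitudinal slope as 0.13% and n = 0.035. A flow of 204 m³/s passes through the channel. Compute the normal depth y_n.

Manning's equation rearranged: A R^(2/3) = nQ / (1·√S) = 0.035 × 204 / (√0.0013) = 198.
Trying y = 5.41 m: A R^(2/3) = 122.3 — short.
Trying y = 8.32 m: A R^(2/3) = 295.7 — over.
Trying y = 6.87 m: A R^(2/3) = 198.3 — ≈ 198.

y_n = 6.87 m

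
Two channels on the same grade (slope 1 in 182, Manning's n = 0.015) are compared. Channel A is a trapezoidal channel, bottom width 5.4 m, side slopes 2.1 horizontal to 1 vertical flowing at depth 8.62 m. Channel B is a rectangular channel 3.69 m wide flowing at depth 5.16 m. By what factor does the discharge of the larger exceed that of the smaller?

23.5

Channel A: With bottom width b = 5.4 m and side slope z = 2.1: A = (b + zy)y = (5.4 + 2.1×8.62)×8.62 = 202.6 m²; P = b + 2y√(1+z²) = 5.4 + 2×8.62×2.326 = 45.5 m. Hydraulic radius R = A/P = 202.6/45.5 = 4.453 m. Q_A = (1/0.015)·202.6·4.453^(2/3)·√0.005495 = 2710 m³/s.
Channel B: Flow area A = b·y = 3.69 × 5.16 = 19.04 m². Wetted perimeter P = b + 2y = 3.69 + 2×5.16 = 14.01 m. Hydraulic radius R = A/P = 19.04/14.01 = 1.359 m. Q_B = (1/0.015)·19.04·1.359^(2/3)·√0.005495 = 115.4 m³/s.
The larger discharge is 2710 m³/s and the smaller is 115.4 m³/s; the ratio is 23.5.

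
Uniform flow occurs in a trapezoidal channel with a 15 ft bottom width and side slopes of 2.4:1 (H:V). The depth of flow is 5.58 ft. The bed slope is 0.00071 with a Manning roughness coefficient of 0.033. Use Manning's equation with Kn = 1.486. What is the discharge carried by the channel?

With bottom width b = 15 ft and side slope z = 2.4: A = (b + zy)y = (15 + 2.4×5.58)×5.58 = 158.4 ft²; P = b + 2y√(1+z²) = 15 + 2×5.58×2.6 = 44.02 ft.
Hydraulic radius R = A/P = 158.4/44.02 = 3.599 ft.
Manning's equation: Q = (1.486/n) A R^(2/3) S^(1/2) = (1.486/0.033) × 158.4 × 3.599^(2/3) × 0.00071^(1/2) = 446 ft³/s.

Q = 446 ft³/s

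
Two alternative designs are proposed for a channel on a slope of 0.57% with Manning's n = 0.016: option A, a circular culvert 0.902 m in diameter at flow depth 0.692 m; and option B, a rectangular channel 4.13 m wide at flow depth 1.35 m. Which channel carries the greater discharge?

Channel A: For a circular section of diameter D = 0.902 m at depth y = 0.692 m, the central angle is θ = 2 arccos(1 − 2y/D) = 4.269 rad. Then A = (D²/8)(θ − sin θ) = 0.526 m² and P = Dθ/2 = 1.925 m. Hydraulic radius R = A/P = 0.526/1.925 = 0.2732 m. Q_A = (1/0.016)·0.526·0.2732^(2/3)·√0.0057 = 1.045 m³/s.
Channel B: Flow area A = b·y = 4.13 × 1.35 = 5.575 m². Wetted perimeter P = b + 2y = 4.13 + 2×1.35 = 6.83 m. Hydraulic radius R = A/P = 5.575/6.83 = 0.8163 m. Q_B = (1/0.016)·5.575·0.8163^(2/3)·√0.0057 = 22.98 m³/s.
Q_A = 1.045 m³/s vs Q_B = 22.98 m³/s, so channel B carries more.

channel B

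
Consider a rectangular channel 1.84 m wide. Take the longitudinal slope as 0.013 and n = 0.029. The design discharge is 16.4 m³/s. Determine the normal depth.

Manning's equation rearranged: A R^(2/3) = nQ / (1·√S) = 0.029 × 16.4 / (√0.013) = 4.171.
Trying y = 3.64 m: A R^(2/3) = 5.452 — too large.
Trying y = 2.45 m: A R^(2/3) = 3.448 — too small.
Trying y = 2.88 m: A R^(2/3) = 4.167 — close enough.

y_n = 2.88 m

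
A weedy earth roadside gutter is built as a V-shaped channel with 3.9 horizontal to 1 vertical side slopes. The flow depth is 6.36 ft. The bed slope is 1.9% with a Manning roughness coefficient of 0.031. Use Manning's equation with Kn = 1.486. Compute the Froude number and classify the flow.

For a triangular section with side slope z = 3.9: A = zy² = 3.9×6.36² = 157.8 ft²; P = 2y√(1+z²) = 2×6.36×4.026 = 51.21 ft.
Hydraulic radius R = A/P = 157.8/51.21 = 3.08 ft.
V = (1.486/n) R^(2/3) √S = (1.486/0.031) × 3.08^(2/3) × √0.019 = 13.99 ft/s. Hydraulic depth D_h = A/T = 157.8/49.61 = 3.18 ft.
Froude number Fr = V/√(g·D_h) = 13.99/√(32.2×3.18) = 1.38, which is greater than 1, so the flow is supercritical.

supercritical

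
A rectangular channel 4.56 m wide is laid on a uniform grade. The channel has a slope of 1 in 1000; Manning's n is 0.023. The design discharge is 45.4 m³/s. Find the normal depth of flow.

Manning's equation rearranged: A R^(2/3) = nQ / (1·√S) = 0.023 × 45.4 / (√0.001) = 33.02.
At y = 6.77 m: A R^(2/3) = 44.07 — over.
At y = 4.59 m: A R^(2/3) = 27.71 — short.
At y = 5.31 m: A R^(2/3) = 33.06 — matches.

y_n = 5.31 m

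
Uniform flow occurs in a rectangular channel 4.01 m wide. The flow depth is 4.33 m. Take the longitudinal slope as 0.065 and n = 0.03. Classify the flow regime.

supercritical

Flow area A = b·y = 4.01 × 4.33 = 17.36 m². Wetted perimeter P = b + 2y = 4.01 + 2×4.33 = 12.67 m.
Hydraulic radius R = A/P = 17.36/12.67 = 1.37 m.
V = (1/n) R^(2/3) √S = (1/0.03) × 1.37^(2/3) × √0.065 = 10.49 m/s. Hydraulic depth D_h = A/T = 17.36/4.01 = 4.33 m.
Froude number Fr = V/√(g·D_h) = 10.49/√(9.81×4.33) = 1.61, which is greater than 1, so the flow is supercritical.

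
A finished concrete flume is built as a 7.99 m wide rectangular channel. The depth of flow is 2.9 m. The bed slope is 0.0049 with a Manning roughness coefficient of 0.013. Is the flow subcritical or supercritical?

supercritical

Flow area A = b·y = 7.99 × 2.9 = 23.17 m². Wetted perimeter P = b + 2y = 7.99 + 2×2.9 = 13.79 m.
Hydraulic radius R = A/P = 23.17/13.79 = 1.68 m.
V = (1/n) R^(2/3) √S = (1/0.013) × 1.68^(2/3) × √0.0049 = 7.61 m/s. Hydraulic depth D_h = A/T = 23.17/7.99 = 2.9 m.
Froude number Fr = V/√(g·D_h) = 7.61/√(9.81×2.9) = 1.43, which is greater than 1, so the flow is supercritical.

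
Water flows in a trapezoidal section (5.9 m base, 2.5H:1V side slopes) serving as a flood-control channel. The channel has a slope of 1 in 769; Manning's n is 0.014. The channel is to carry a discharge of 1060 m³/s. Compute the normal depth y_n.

y_n = 7.12 m

Manning's equation rearranged: A R^(2/3) = nQ / (1·√S) = 0.014 × 1060 / (√0.0013) = 411.5.
Trying y = 8.98 m: A R^(2/3) = 713.5 — high.
Trying y = 5.17 m: A R^(2/3) = 197.2 — low.
Trying y = 7.12 m: A R^(2/3) = 411.9 — close enough.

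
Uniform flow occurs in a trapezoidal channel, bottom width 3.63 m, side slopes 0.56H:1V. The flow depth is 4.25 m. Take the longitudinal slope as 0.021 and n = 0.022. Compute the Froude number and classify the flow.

supercritical

With bottom width b = 3.63 m and side slope z = 0.56: A = (b + zy)y = (3.63 + 0.56×4.25)×4.25 = 25.54 m²; P = b + 2y√(1+z²) = 3.63 + 2×4.25×1.146 = 13.37 m.
Hydraulic radius R = A/P = 25.54/13.37 = 1.91 m.
V = (1/n) R^(2/3) √S = (1/0.022) × 1.91^(2/3) × √0.021 = 10.14 m/s. Hydraulic depth D_h = A/T = 25.54/8.39 = 3.044 m.
Froude number Fr = V/√(g·D_h) = 10.14/√(9.81×3.044) = 1.86, which is greater than 1, so the flow is supercritical.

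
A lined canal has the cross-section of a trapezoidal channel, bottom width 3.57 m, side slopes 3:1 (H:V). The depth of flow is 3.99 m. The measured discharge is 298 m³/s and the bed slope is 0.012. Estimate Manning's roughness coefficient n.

With bottom width b = 3.57 m and side slope z = 3: A = (b + zy)y = (3.57 + 3×3.99)×3.99 = 62 m²; P = b + 2y√(1+z²) = 3.57 + 2×3.99×3.162 = 28.8 m.
Hydraulic radius R = A/P = 62/28.8 = 2.153 m.
Rearranging Manning's equation: n = (1/Q) A R^(2/3) S^(1/2) = (1/298) × 62 × 2.153^(2/3) × √0.012 = 0.038.

n = 0.038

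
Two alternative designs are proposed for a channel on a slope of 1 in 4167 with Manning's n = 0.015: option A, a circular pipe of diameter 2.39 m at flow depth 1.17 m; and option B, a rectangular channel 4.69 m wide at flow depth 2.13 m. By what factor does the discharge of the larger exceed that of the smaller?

7

Channel A: For a circular section of diameter D = 2.39 m at depth y = 1.17 m, the central angle is θ = 2 arccos(1 − 2y/D) = 3.1 rad. Then A = (D²/8)(θ − sin θ) = 2.183 m² and P = Dθ/2 = 3.704 m. Hydraulic radius R = A/P = 2.183/3.704 = 0.5894 m. Q_A = (1/0.015)·2.183·0.5894^(2/3)·√0.00024 = 1.585 m³/s.
Channel B: Flow area A = b·y = 4.69 × 2.13 = 9.99 m². Wetted perimeter P = b + 2y = 4.69 + 2×2.13 = 8.95 m. Hydraulic radius R = A/P = 9.99/8.95 = 1.116 m. Q_B = (1/0.015)·9.99·1.116^(2/3)·√0.00024 = 11.1 m³/s.
The larger discharge is 11.1 m³/s and the smaller is 1.585 m³/s; the ratio is 7.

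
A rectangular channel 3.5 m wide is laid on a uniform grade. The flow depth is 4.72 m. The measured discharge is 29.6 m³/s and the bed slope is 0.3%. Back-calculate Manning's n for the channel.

Flow area A = b·y = 3.5 × 4.72 = 16.52 m². Wetted perimeter P = b + 2y = 3.5 + 2×4.72 = 12.94 m.
Hydraulic radius R = A/P = 16.52/12.94 = 1.277 m.
Rearranging Manning's equation: n = (1/Q) A R^(2/3) S^(1/2) = (1/29.6) × 16.52 × 1.277^(2/3) × √0.003 = 0.036.

n = 0.036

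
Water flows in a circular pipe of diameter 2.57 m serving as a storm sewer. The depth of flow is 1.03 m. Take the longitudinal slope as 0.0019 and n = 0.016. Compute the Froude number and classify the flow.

subcritical

For a circular section of diameter D = 2.57 m at depth y = 1.03 m, the central angle is θ = 2 arccos(1 − 2y/D) = 2.742 rad. Then A = (D²/8)(θ − sin θ) = 1.943 m² and P = Dθ/2 = 3.524 m.
Hydraulic radius R = A/P = 1.943/3.524 = 0.5514 m.
V = (1/n) R^(2/3) √S = (1/0.016) × 0.5514^(2/3) × √0.0019 = 1.832 m/s. Hydraulic depth D_h = A/T = 1.943/2.519 = 0.7713 m.
Froude number Fr = V/√(g·D_h) = 1.832/√(9.81×0.7713) = 0.666, which is less than 1, so the flow is subcritical.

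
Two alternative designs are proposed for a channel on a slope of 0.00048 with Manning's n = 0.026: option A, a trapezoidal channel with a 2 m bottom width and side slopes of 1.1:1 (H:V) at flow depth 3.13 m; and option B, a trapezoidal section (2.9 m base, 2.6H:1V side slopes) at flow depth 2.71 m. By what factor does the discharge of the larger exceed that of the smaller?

Channel A: With bottom width b = 2 m and side slope z = 1.1: A = (b + zy)y = (2 + 1.1×3.13)×3.13 = 17.04 m²; P = b + 2y√(1+z²) = 2 + 2×3.13×1.487 = 11.31 m. Hydraulic radius R = A/P = 17.04/11.31 = 1.507 m. Q_A = (1/0.026)·17.04·1.507^(2/3)·√0.00048 = 18.87 m³/s.
Channel B: With bottom width b = 2.9 m and side slope z = 2.6: A = (b + zy)y = (2.9 + 2.6×2.71)×2.71 = 26.95 m²; P = b + 2y√(1+z²) = 2.9 + 2×2.71×2.786 = 18 m. Hydraulic radius R = A/P = 26.95/18 = 1.498 m. Q_B = (1/0.026)·26.95·1.498^(2/3)·√0.00048 = 29.73 m³/s.
The larger discharge is 29.73 m³/s and the smaller is 18.87 m³/s; the ratio is 1.58.

1.58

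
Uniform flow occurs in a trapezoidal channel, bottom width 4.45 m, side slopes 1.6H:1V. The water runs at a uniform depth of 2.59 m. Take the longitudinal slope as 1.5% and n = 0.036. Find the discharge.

With bottom width b = 4.45 m and side slope z = 1.6: A = (b + zy)y = (4.45 + 1.6×2.59)×2.59 = 22.26 m²; P = b + 2y√(1+z²) = 4.45 + 2×2.59×1.887 = 14.22 m.
Hydraulic radius R = A/P = 22.26/14.22 = 1.565 m.
Manning's equation: Q = (1/n) A R^(2/3) S^(1/2) = (1/0.036) × 22.26 × 1.565^(2/3) × 0.015^(1/2) = 102 m³/s.

Q = 102 m³/s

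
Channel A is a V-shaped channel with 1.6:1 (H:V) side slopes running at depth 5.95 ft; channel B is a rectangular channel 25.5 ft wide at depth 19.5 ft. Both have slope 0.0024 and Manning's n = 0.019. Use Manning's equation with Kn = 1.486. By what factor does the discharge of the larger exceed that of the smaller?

Channel A: For a triangular section with side slope z = 1.6: A = zy² = 1.6×5.95² = 56.64 ft²; P = 2y√(1+z²) = 2×5.95×1.887 = 22.45 ft. Hydraulic radius R = A/P = 56.64/22.45 = 2.523 ft. Q_A = (1.486/0.019)·56.64·2.523^(2/3)·√0.0024 = 402.2 ft³/s.
Channel B: Flow area A = b·y = 25.5 × 19.5 = 497.2 ft². Wetted perimeter P = b + 2y = 25.5 + 2×19.5 = 64.5 ft. Hydraulic radius R = A/P = 497.2/64.5 = 7.709 ft. Q_B = (1.486/0.019)·497.2·7.709^(2/3)·√0.0024 = 7435 ft³/s.
The larger discharge is 7435 ft³/s and the smaller is 402.2 ft³/s; the ratio is 18.5.

18.5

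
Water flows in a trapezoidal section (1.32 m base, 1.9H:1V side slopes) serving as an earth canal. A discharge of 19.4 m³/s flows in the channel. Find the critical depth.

At critical depth, Q² T / (g A³) = 1, i.e. A³/T = Q²/g = 19.4²/9.81 = 38.36.
Try y = 1.95 m: A³/T = 107.8 — too large.
Try y = 1.53 m: A³/T = 37.92 — ≈ 38.36.

y_c = 1.53 m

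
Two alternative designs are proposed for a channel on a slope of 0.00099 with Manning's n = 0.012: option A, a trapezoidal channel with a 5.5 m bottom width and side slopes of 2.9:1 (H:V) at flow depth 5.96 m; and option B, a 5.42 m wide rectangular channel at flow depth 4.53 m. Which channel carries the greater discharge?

Channel A: With bottom width b = 5.5 m and side slope z = 2.9: A = (b + zy)y = (5.5 + 2.9×5.96)×5.96 = 135.8 m²; P = b + 2y√(1+z²) = 5.5 + 2×5.96×3.068 = 42.07 m. Hydraulic radius R = A/P = 135.8/42.07 = 3.228 m. Q_A = (1/0.012)·135.8·3.228^(2/3)·√0.00099 = 777.7 m³/s.
Channel B: Flow area A = b·y = 5.42 × 4.53 = 24.55 m². Wetted perimeter P = b + 2y = 5.42 + 2×4.53 = 14.48 m. Hydraulic radius R = A/P = 24.55/14.48 = 1.696 m. Q_B = (1/0.012)·24.55·1.696^(2/3)·√0.00099 = 91.54 m³/s.
Q_A = 777.7 m³/s vs Q_B = 91.54 m³/s, so channel A carries more.

channel A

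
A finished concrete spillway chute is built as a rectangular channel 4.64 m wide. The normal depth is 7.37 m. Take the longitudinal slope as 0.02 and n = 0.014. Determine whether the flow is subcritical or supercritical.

supercritical

Flow area A = b·y = 4.64 × 7.37 = 34.2 m². Wetted perimeter P = b + 2y = 4.64 + 2×7.37 = 19.38 m.
Hydraulic radius R = A/P = 34.2/19.38 = 1.765 m.
V = (1/n) R^(2/3) √S = (1/0.014) × 1.765^(2/3) × √0.02 = 14.75 m/s. Hydraulic depth D_h = A/T = 34.2/4.64 = 7.37 m.
Froude number Fr = V/√(g·D_h) = 14.75/√(9.81×7.37) = 1.73, which is greater than 1, so the flow is supercritical.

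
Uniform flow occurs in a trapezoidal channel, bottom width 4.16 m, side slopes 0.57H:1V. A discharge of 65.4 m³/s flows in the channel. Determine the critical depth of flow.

At critical depth, Q² T / (g A³) = 1, i.e. A³/T = Q²/g = 65.4²/9.81 = 436.
Trying y = 2.3 m: A³/T = 293.8 — too small.
Trying y = 3.19 m: A³/T = 889.6 — too large.
Trying y = 2.59 m: A³/T = 437.4 — close enough.

y_c = 2.59 m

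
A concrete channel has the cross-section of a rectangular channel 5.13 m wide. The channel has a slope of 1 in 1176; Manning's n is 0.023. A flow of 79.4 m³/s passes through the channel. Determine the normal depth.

y_n = 7.86 m

Manning's equation rearranged: A R^(2/3) = nQ / (1·√S) = 0.023 × 79.4 / (√0.0008503) = 62.63.
Trying y = 9.55 m: A R^(2/3) = 78.34 — too large.
Trying y = 6.35 m: A R^(2/3) = 48.68 — too small.
Trying y = 7.86 m: A R^(2/3) = 62.59 — matches.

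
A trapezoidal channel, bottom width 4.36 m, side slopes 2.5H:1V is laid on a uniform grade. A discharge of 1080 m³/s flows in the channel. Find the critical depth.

At critical depth, Q² T / (g A³) = 1, i.e. A³/T = Q²/g = 1080²/9.81 = 118900.
Trying y = 5.65 m: A³/T = 34930 — too small.
Trying y = 8.14 m: A³/T = 180600 — too large.
Trying y = 7.43 m: A³/T = 119200 — close enough.

y_c = 7.43 m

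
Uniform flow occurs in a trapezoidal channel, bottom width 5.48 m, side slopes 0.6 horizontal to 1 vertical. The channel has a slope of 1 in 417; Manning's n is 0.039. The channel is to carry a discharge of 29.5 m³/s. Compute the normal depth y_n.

Manning's equation rearranged: A R^(2/3) = nQ / (1·√S) = 0.039 × 29.5 / (√0.002398) = 23.49.
At y = 2 m: A R^(2/3) = 16.05 — too small.
At y = 2.86 m: A R^(2/3) = 29.24 — too large.
At y = 2.51 m: A R^(2/3) = 23.46 — matches.

y_n = 2.51 m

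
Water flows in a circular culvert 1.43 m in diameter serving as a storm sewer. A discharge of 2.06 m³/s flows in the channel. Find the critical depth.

At critical depth, Q² T / (g A³) = 1, i.e. A³/T = Q²/g = 2.06²/9.81 = 0.4326.
At y = 0.844 m: A³/T = 0.6825 — high.
At y = 0.515 m: A³/T = 0.1029 — low.
At y = 0.749 m: A³/T = 0.4324 — ≈ 0.4326.

y_c = 0.749 m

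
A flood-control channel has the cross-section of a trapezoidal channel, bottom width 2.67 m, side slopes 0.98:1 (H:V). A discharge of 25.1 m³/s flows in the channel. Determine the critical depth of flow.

y_c = 1.68 m

At critical depth, Q² T / (g A³) = 1, i.e. A³/T = Q²/g = 25.1²/9.81 = 64.22.
Try y = 1.46 m: A³/T = 38.8 — short.
Try y = 1.89 m: A³/T = 97.95 — over.
Try y = 1.68 m: A³/T = 63.95 — ≈ 64.22.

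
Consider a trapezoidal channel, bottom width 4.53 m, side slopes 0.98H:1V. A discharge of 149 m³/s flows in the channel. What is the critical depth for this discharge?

At critical depth, Q² T / (g A³) = 1, i.e. A³/T = Q²/g = 149²/9.81 = 2263.
At y = 3.97 m: A³/T = 3035 — high.
At y = 2.88 m: A³/T = 933.1 — low.
At y = 3.67 m: A³/T = 2263 — close enough.

y_c = 3.67 m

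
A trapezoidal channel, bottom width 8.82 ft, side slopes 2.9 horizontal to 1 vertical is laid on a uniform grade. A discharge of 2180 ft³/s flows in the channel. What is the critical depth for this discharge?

y_c = 6.76 ft

At critical depth, Q² T / (g A³) = 1, i.e. A³/T = Q²/g = 2180²/32.2 = 147600.
At y = 8.18 ft: A³/T = 335200 — over.
At y = 5.83 ft: A³/T = 79140 — short.
At y = 6.76 ft: A³/T = 147700 — ≈ 147600.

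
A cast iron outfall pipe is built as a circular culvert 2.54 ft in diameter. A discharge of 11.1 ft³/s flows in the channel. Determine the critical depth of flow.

y_c = 1.11 ft

At critical depth, Q² T / (g A³) = 1, i.e. A³/T = Q²/g = 11.1²/32.2 = 3.826.
At y = 1.23 ft: A³/T = 5.666 — high.
At y = 0.936 ft: A³/T = 1.987 — low.
At y = 1.11 ft: A³/T = 3.825 — matches.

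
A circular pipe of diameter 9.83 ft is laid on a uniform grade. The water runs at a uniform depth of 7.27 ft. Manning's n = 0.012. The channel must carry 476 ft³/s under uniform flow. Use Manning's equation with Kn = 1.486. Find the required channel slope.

For a circular section of diameter D = 9.83 ft at depth y = 7.27 ft, the central angle is θ = 2 arccos(1 − 2y/D) = 4.141 rad. Then A = (D²/8)(θ − sin θ) = 60.18 ft² and P = Dθ/2 = 20.35 ft.
Hydraulic radius R = A/P = 60.18/20.35 = 2.957 ft.
From Manning's equation, S = [nQ / (1.486 A R^(2/3))]² = [0.012 × 476 / (1.486 × 60.18 × 2.957^(2/3))]² = 0.000961.

S = 0.000961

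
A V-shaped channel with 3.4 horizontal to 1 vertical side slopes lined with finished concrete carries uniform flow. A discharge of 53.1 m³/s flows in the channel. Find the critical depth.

y_c = 2.18 m

At critical depth, Q² T / (g A³) = 1, i.e. A³/T = Q²/g = 53.1²/9.81 = 287.4.
Trying y = 2.64 m: A³/T = 741.2 — over.
Trying y = 1.57 m: A³/T = 55.13 — short.
Trying y = 2.18 m: A³/T = 284.6 — close enough.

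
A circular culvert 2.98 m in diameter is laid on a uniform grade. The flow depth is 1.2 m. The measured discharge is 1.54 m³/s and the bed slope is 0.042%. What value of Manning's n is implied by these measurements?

n = 0.026

For a circular section of diameter D = 2.98 m at depth y = 1.2 m, the central angle is θ = 2 arccos(1 − 2y/D) = 2.75 rad. Then A = (D²/8)(θ − sin θ) = 2.629 m² and P = Dθ/2 = 4.097 m.
Hydraulic radius R = A/P = 2.629/4.097 = 0.6416 m.
Rearranging Manning's equation: n = (1/Q) A R^(2/3) S^(1/2) = (1/1.54) × 2.629 × 0.6416^(2/3) × √0.00042 = 0.026.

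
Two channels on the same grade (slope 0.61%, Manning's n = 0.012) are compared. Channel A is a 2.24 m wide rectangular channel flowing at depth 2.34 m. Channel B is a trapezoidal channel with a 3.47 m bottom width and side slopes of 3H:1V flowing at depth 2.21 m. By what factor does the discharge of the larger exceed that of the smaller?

Channel A: Flow area A = b·y = 2.24 × 2.34 = 5.242 m². Wetted perimeter P = b + 2y = 2.24 + 2×2.34 = 6.92 m. Hydraulic radius R = A/P = 5.242/6.92 = 0.7575 m. Q_A = (1/0.012)·5.242·0.7575^(2/3)·√0.0061 = 28.35 m³/s.
Channel B: With bottom width b = 3.47 m and side slope z = 3: A = (b + zy)y = (3.47 + 3×2.21)×2.21 = 22.32 m²; P = b + 2y√(1+z²) = 3.47 + 2×2.21×3.162 = 17.45 m. Hydraulic radius R = A/P = 22.32/17.45 = 1.279 m. Q_B = (1/0.012)·22.32·1.279^(2/3)·√0.0061 = 171.2 m³/s.
The larger discharge is 171.2 m³/s and the smaller is 28.35 m³/s; the ratio is 6.04.

6.04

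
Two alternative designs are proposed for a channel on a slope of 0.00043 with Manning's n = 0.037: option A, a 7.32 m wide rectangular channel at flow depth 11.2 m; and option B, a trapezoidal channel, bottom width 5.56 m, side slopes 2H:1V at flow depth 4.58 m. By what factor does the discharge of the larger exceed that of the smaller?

1.27

Channel A: Flow area A = b·y = 7.32 × 11.2 = 81.98 m². Wetted perimeter P = b + 2y = 7.32 + 2×11.2 = 29.72 m. Hydraulic radius R = A/P = 81.98/29.72 = 2.759 m. Q_A = (1/0.037)·81.98·2.759^(2/3)·√0.00043 = 90.38 m³/s.
Channel B: With bottom width b = 5.56 m and side slope z = 2: A = (b + zy)y = (5.56 + 2×4.58)×4.58 = 67.42 m²; P = b + 2y√(1+z²) = 5.56 + 2×4.58×2.236 = 26.04 m. Hydraulic radius R = A/P = 67.42/26.04 = 2.589 m. Q_B = (1/0.037)·67.42·2.589^(2/3)·√0.00043 = 71.24 m³/s.
The larger discharge is 90.38 m³/s and the smaller is 71.24 m³/s; the ratio is 1.27.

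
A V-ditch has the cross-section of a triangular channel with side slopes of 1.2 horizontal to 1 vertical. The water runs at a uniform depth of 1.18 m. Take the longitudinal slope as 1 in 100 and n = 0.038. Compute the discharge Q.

For a triangular section with side slope z = 1.2: A = zy² = 1.2×1.18² = 1.671 m²; P = 2y√(1+z²) = 2×1.18×1.562 = 3.686 m.
Hydraulic radius R = A/P = 1.671/3.686 = 0.4533 m.
Manning's equation: Q = (1/n) A R^(2/3) S^(1/2) = (1/0.038) × 1.671 × 0.4533^(2/3) × 0.01^(1/2) = 2.59 m³/s.

Q = 2.59 m³/s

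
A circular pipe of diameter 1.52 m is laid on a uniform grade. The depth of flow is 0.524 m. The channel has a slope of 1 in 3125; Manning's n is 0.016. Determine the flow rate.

Q = 0.272 m³/s

For a circular section of diameter D = 1.52 m at depth y = 0.524 m, the central angle is θ = 2 arccos(1 − 2y/D) = 2.51 rad. Then A = (D²/8)(θ − sin θ) = 0.5544 m² and P = Dθ/2 = 1.908 m.
Hydraulic radius R = A/P = 0.5544/1.908 = 0.2906 m.
Manning's equation: Q = (1/n) A R^(2/3) S^(1/2) = (1/0.016) × 0.5544 × 0.2906^(2/3) × 0.00032^(1/2) = 0.272 m³/s.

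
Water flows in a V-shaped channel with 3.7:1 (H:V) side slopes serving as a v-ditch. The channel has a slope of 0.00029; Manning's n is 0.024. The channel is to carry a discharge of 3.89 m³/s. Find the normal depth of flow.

y_n = 1.39 m

Manning's equation rearranged: A R^(2/3) = nQ / (1·√S) = 0.024 × 3.89 / (√0.00029) = 5.482.
Trying y = 1.05 m: A R^(2/3) = 2.593 — short.
Trying y = 1.54 m: A R^(2/3) = 7.201 — over.
Trying y = 1.39 m: A R^(2/3) = 5.479 — ≈ 5.482.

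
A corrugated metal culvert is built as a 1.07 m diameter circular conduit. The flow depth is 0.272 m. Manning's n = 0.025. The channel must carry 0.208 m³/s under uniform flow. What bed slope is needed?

S = 0.00968

For a circular section of diameter D = 1.07 m at depth y = 0.272 m, the central angle is θ = 2 arccos(1 − 2y/D) = 2.114 rad. Then A = (D²/8)(θ − sin θ) = 0.18 m² and P = Dθ/2 = 1.131 m.
Hydraulic radius R = A/P = 0.18/1.131 = 0.1591 m.
From Manning's equation, S = [nQ / (1 A R^(2/3))]² = [0.025 × 0.208 / (1 × 0.18 × 0.1591^(2/3))]² = 0.00968.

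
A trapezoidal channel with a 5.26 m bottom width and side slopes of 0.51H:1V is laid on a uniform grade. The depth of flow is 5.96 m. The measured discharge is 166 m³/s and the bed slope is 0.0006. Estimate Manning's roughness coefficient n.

With bottom width b = 5.26 m and side slope z = 0.51: A = (b + zy)y = (5.26 + 0.51×5.96)×5.96 = 49.47 m²; P = b + 2y√(1+z²) = 5.26 + 2×5.96×1.123 = 18.64 m.
Hydraulic radius R = A/P = 49.47/18.64 = 2.654 m.
Rearranging Manning's equation: n = (1/Q) A R^(2/3) S^(1/2) = (1/166) × 49.47 × 2.654^(2/3) × √0.0006 = 0.014.

n = 0.014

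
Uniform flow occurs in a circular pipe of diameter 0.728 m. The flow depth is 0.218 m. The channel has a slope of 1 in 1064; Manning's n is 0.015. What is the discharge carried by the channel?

For a circular section of diameter D = 0.728 m at depth y = 0.218 m, the central angle is θ = 2 arccos(1 − 2y/D) = 2.316 rad. Then A = (D²/8)(θ − sin θ) = 0.1048 m² and P = Dθ/2 = 0.8431 m.
Hydraulic radius R = A/P = 0.1048/0.8431 = 0.1243 m.
Manning's equation: Q = (1/n) A R^(2/3) S^(1/2) = (1/0.015) × 0.1048 × 0.1243^(2/3) × 0.0009398^(1/2) = 0.0533 m³/s.

Q = 0.0533 m³/s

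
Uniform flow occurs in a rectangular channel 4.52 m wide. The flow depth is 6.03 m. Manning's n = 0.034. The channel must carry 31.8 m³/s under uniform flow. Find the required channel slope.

S = 0.000811

Flow area A = b·y = 4.52 × 6.03 = 27.26 m². Wetted perimeter P = b + 2y = 4.52 + 2×6.03 = 16.58 m.
Hydraulic radius R = A/P = 27.26/16.58 = 1.644 m.
From Manning's equation, S = [nQ / (1 A R^(2/3))]² = [0.034 × 31.8 / (1 × 27.26 × 1.644^(2/3))]² = 0.000811.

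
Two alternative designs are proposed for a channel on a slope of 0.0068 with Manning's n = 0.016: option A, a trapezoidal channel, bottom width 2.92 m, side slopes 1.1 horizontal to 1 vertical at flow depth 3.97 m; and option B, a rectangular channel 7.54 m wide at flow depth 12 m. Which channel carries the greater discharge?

channel B

Channel A: With bottom width b = 2.92 m and side slope z = 1.1: A = (b + zy)y = (2.92 + 1.1×3.97)×3.97 = 28.93 m²; P = b + 2y√(1+z²) = 2.92 + 2×3.97×1.487 = 14.72 m. Hydraulic radius R = A/P = 28.93/14.72 = 1.965 m. Q_A = (1/0.016)·28.93·1.965^(2/3)·√0.0068 = 233.9 m³/s.
Channel B: Flow area A = b·y = 7.54 × 12 = 90.48 m². Wetted perimeter P = b + 2y = 7.54 + 2×12 = 31.54 m. Hydraulic radius R = A/P = 90.48/31.54 = 2.869 m. Q_B = (1/0.016)·90.48·2.869^(2/3)·√0.0068 = 941.5 m³/s.
Q_A = 233.9 m³/s vs Q_B = 941.5 m³/s, so channel B carries more.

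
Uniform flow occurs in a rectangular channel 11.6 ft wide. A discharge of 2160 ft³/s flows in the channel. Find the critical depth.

y_c = 10.2 ft

For a rectangular channel, critical depth y_c = (q²/g)^(1/3) where q = Q/b = 2160/11.6 = 186.2 ft²/s.
So y_c = (186.2²/32.2)^(1/3) = 10.2 ft.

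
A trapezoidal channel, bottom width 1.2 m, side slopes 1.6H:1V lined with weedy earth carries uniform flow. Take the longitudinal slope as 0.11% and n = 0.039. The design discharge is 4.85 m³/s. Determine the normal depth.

y_n = 1.65 m

Manning's equation rearranged: A R^(2/3) = nQ / (1·√S) = 0.039 × 4.85 / (√0.0011) = 5.703.
Try y = 2.09 m: A R^(2/3) = 9.781 — too large.
Try y = 1.28 m: A R^(2/3) = 3.245 — too small.
Try y = 1.65 m: A R^(2/3) = 5.7 — close enough.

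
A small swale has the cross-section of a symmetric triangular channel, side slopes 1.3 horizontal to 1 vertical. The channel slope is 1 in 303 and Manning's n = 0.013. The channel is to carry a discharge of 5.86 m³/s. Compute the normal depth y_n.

y_n = 1.27 m

Manning's equation rearranged: A R^(2/3) = nQ / (1·√S) = 0.013 × 5.86 / (√0.0033) = 1.326.
Trying y = 1.03 m: A R^(2/3) = 0.7589 — short.
Trying y = 1.38 m: A R^(2/3) = 1.656 — over.
Trying y = 1.27 m: A R^(2/3) = 1.327 — ≈ 1.326.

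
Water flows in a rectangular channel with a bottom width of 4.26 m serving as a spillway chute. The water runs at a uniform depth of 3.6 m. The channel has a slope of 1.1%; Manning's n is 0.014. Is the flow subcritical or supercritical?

supercritical

Flow area A = b·y = 4.26 × 3.6 = 15.34 m². Wetted perimeter P = b + 2y = 4.26 + 2×3.6 = 11.46 m.
Hydraulic radius R = A/P = 15.34/11.46 = 1.338 m.
V = (1/n) R^(2/3) √S = (1/0.014) × 1.338^(2/3) × √0.011 = 9.097 m/s. Hydraulic depth D_h = A/T = 15.34/4.26 = 3.6 m.
Froude number Fr = V/√(g·D_h) = 9.097/√(9.81×3.6) = 1.53, which is greater than 1, so the flow is supercritical.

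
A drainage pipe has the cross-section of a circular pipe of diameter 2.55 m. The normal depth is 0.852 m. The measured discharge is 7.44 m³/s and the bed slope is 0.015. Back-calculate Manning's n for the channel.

For a circular section of diameter D = 2.55 m at depth y = 0.852 m, the central angle is θ = 2 arccos(1 − 2y/D) = 2.465 rad. Then A = (D²/8)(θ − sin θ) = 1.495 m² and P = Dθ/2 = 3.143 m.
Hydraulic radius R = A/P = 1.495/3.143 = 0.4756 m.
Rearranging Manning's equation: n = (1/Q) A R^(2/3) S^(1/2) = (1/7.44) × 1.495 × 0.4756^(2/3) × √0.015 = 0.015.

n = 0.015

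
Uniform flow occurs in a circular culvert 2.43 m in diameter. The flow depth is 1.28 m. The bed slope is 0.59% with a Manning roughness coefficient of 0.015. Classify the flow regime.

For a circular section of diameter D = 2.43 m at depth y = 1.28 m, the central angle is θ = 2 arccos(1 − 2y/D) = 3.249 rad. Then A = (D²/8)(θ − sin θ) = 2.477 m² and P = Dθ/2 = 3.947 m.
Hydraulic radius R = A/P = 2.477/3.947 = 0.6275 m.
V = (1/n) R^(2/3) √S = (1/0.015) × 0.6275^(2/3) × √0.0059 = 3.753 m/s. Hydraulic depth D_h = A/T = 2.477/2.427 = 1.021 m.
Froude number Fr = V/√(g·D_h) = 3.753/√(9.81×1.021) = 1.19, which is greater than 1, so the flow is supercritical.

supercritical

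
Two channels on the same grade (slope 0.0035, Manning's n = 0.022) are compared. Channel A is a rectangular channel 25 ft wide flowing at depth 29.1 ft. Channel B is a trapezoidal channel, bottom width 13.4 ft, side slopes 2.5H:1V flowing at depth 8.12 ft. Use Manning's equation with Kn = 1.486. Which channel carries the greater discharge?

channel A

Channel A: Flow area A = b·y = 25 × 29.1 = 727.5 ft². Wetted perimeter P = b + 2y = 25 + 2×29.1 = 83.2 ft. Hydraulic radius R = A/P = 727.5/83.2 = 8.744 ft. Q_A = (1.486/0.022)·727.5·8.744^(2/3)·√0.0035 = 12340 ft³/s.
Channel B: With bottom width b = 13.4 ft and side slope z = 2.5: A = (b + zy)y = (13.4 + 2.5×8.12)×8.12 = 273.6 ft²; P = b + 2y√(1+z²) = 13.4 + 2×8.12×2.693 = 57.13 ft. Hydraulic radius R = A/P = 273.6/57.13 = 4.79 ft. Q_B = (1.486/0.022)·273.6·4.79^(2/3)·√0.0035 = 3107 ft³/s.
Q_A = 12340 ft³/s vs Q_B = 3107 ft³/s, so channel A carries more.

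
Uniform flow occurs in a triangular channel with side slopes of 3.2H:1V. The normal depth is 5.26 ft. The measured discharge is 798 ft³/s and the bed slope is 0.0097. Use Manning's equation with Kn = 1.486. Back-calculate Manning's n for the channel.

n = 0.03

For a triangular section with side slope z = 3.2: A = zy² = 3.2×5.26² = 88.54 ft²; P = 2y√(1+z²) = 2×5.26×3.353 = 35.27 ft.
Hydraulic radius R = A/P = 88.54/35.27 = 2.51 ft.
Rearranging Manning's equation: n = (1.486/Q) A R^(2/3) S^(1/2) = (1.486/798) × 88.54 × 2.51^(2/3) × √0.0097 = 0.03.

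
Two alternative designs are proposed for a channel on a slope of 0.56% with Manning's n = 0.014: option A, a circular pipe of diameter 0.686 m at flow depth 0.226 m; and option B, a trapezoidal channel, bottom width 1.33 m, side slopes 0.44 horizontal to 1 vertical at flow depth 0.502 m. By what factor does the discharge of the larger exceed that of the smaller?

13.6

Channel A: For a circular section of diameter D = 0.686 m at depth y = 0.226 m, the central angle is θ = 2 arccos(1 − 2y/D) = 2.445 rad. Then A = (D²/8)(θ − sin θ) = 0.1061 m² and P = Dθ/2 = 0.8388 m. Hydraulic radius R = A/P = 0.1061/0.8388 = 0.1265 m. Q_A = (1/0.014)·0.1061·0.1265^(2/3)·√0.0056 = 0.143 m³/s.
Channel B: With bottom width b = 1.33 m and side slope z = 0.44: A = (b + zy)y = (1.33 + 0.44×0.502)×0.502 = 0.7785 m²; P = b + 2y√(1+z²) = 1.33 + 2×0.502×1.093 = 2.427 m. Hydraulic radius R = A/P = 0.7785/2.427 = 0.3208 m. Q_B = (1/0.014)·0.7785·0.3208^(2/3)·√0.0056 = 1.95 m³/s.
The larger discharge is 1.95 m³/s and the smaller is 0.143 m³/s; the ratio is 13.6.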